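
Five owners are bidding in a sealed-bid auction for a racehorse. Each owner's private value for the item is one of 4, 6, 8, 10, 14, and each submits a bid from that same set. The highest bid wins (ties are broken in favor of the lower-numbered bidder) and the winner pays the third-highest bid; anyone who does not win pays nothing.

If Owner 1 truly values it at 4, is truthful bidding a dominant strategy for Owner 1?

Check each profile of the others' bids and compare truth against every alternative bid.
Others bid (4, 4, 6, 6): truth gives 0, best alternative gives -2.
Others bid (4, 6, 4, 6): truth gives 0, best alternative gives -2.
Others bid (4, 6, 6, 4): truth gives 0, best alternative gives -2.
Others bid (4, 6, 6, 6): truth gives 0, best alternative gives -2.
Others bid (6, 4, 4, 6): truth gives 0, best alternative gives -2.
Others bid (6, 4, 6, 4): truth gives 0, best alternative gives -2.
(Remaining 619 profiles checked similarly; truth is weakly best in each.)
In every case the truthful bid is at least as good as any alternative, so it is a dominant strategy.

Yes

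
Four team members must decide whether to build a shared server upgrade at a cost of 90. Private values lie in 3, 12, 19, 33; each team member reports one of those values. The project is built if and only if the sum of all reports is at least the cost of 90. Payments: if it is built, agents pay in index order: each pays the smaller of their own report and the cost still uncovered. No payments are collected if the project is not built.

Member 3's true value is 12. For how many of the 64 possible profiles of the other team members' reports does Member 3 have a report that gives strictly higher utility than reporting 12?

Others report (33, 33, 33): truth gives 0; report 3 gives 9 > 0. Violating.
Others report (3, 3, 3): truth gives 0; no alternative beats it.
Others report (3, 3, 12): truth gives 0; no alternative beats it.
(Checking all 64 profiles: 1 has a profitable deviation, 63 do not.)

1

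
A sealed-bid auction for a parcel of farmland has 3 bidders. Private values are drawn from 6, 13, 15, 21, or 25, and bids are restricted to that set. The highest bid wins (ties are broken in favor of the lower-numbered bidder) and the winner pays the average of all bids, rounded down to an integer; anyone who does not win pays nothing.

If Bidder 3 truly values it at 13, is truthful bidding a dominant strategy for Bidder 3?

Consider the case where Bidder 1 bids 6 and Bidder 2 bids 13.
Truthful bid 13: loses, pays 0, utility 0.
Bid 15 instead: wins, pays 11, utility 13 - 11 = 2.
Since 2 > 0, bidding 15 is strictly better here, so truthful bidding is not dominant.

No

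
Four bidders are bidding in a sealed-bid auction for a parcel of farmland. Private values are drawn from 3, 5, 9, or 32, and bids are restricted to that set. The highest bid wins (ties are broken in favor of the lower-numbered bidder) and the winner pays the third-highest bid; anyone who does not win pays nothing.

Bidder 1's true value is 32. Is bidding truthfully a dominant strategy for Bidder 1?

Yes

Check each profile of the others' bids and compare truth against every alternative bid.
Others bid (3, 3, 32): truth gives 29, best alternative gives 0.
Others bid (3, 32, 3): truth gives 29, best alternative gives 0.
Others bid (32, 3, 3): truth gives 29, best alternative gives 0.
Others bid (3, 5, 32): truth gives 27, best alternative gives 0.
Others bid (3, 32, 5): truth gives 27, best alternative gives 0.
Others bid (5, 3, 32): truth gives 27, best alternative gives 0.
(Remaining 58 profiles checked similarly; truth is weakly best in each.)
In every case the truthful bid is at least as good as any alternative, so it is a dominant strategy.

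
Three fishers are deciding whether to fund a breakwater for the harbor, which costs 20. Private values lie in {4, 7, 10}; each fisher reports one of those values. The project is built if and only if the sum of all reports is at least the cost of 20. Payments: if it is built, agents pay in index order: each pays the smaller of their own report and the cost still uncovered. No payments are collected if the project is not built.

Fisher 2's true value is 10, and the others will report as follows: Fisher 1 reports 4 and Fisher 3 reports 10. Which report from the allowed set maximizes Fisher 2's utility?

Report 4: project not built, utility 0.
Report 7: project built, pays 7, utility 10 - 7 = 3.
Report 10: project built, pays 10, utility 10 - 10 = 0.
The best choice is 7 with utility 3.

7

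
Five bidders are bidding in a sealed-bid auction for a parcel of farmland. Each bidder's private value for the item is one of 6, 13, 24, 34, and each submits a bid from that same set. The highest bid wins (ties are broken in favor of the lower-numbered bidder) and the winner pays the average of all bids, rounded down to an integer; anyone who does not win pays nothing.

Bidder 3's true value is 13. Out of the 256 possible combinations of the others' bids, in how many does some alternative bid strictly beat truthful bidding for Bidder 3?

7

Others bid (6, 13, 6, 6): truth gives 0; bid 24 gives 2 > 0. Violating.
Others bid (6, 13, 6, 13): truth gives 0; bid 24 gives 1 > 0. Violating.
Others bid (6, 13, 13, 6): truth gives 0; bid 24 gives 1 > 0. Violating.
Others bid (13, 6, 6, 6): truth gives 0; bid 24 gives 2 > 0. Violating.
Others bid (6, 6, 6, 6): truth gives 6; no alternative beats it.
Others bid (6, 6, 6, 13): truth gives 5; no alternative beats it.
(Checking all 256 profiles: 7 have a profitable deviation, 249 do not.)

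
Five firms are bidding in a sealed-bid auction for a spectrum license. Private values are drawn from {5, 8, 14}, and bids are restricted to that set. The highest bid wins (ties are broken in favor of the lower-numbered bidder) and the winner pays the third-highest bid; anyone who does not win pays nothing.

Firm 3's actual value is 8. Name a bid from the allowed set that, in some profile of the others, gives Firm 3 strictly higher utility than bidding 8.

14

Suppose Firm 1 bids 5, Firm 2 bids 5, Firm 4 bids 5 and Firm 5 bids 14.
Bid 8: loses, pays 0, utility 0.
Bid 14: wins, pays 5, utility 8 - 5 = 3.
So bidding 14 beats truth here (3 > 0).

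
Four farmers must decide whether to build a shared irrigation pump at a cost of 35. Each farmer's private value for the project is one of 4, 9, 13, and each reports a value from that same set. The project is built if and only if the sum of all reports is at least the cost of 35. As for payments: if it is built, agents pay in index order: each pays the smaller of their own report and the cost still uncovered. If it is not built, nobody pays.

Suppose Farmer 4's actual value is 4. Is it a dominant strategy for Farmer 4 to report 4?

Check each profile of the others' reports and compare truth against every alternative report.
Others report (4, 9, 13): truth gives 0, best alternative gives -5.
Others report (4, 13, 9): truth gives 0, best alternative gives -5.
Others report (9, 4, 13): truth gives 0, best alternative gives -5.
Others report (9, 13, 4): truth gives 0, best alternative gives -5.
Others report (13, 4, 9): truth gives 0, best alternative gives -5.
Others report (13, 9, 4): truth gives 0, best alternative gives -5.
(Remaining 21 profiles checked similarly; truth is weakly best in each.)
In every case the truthful report is at least as good as any alternative, so it is a dominant strategy.

Yes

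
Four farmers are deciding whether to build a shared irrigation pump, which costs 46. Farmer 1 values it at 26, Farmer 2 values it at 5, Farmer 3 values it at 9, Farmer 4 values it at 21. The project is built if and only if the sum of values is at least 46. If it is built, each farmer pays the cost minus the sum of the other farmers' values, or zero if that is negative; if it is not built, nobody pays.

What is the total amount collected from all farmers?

Total value 61 ≥ cost 46, so it is built.
Farmer 1: others sum to 35; max(0, 46 - 35) = 11.
Farmer 2: others sum to 56; max(0, 46 - 56) = 0.
Farmer 3: others sum to 52; max(0, 46 - 52) = 0.
Farmer 4: others sum to 40; max(0, 46 - 40) = 6.
Total collected = 11 + 0 + 0 + 6 = 17.

17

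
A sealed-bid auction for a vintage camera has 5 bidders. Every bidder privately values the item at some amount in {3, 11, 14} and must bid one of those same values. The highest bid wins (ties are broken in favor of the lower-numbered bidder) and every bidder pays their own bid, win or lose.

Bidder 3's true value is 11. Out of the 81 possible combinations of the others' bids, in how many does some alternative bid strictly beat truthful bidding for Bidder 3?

77

Others bid (3, 3, 3, 14): truth gives -11; bid 3 gives -3 > -11. Violating.
Others bid (3, 3, 11, 14): truth gives -11; bid 3 gives -3 > -11. Violating.
Others bid (3, 3, 14, 3): truth gives -11; bid 3 gives -3 > -11. Violating.
Others bid (3, 3, 14, 11): truth gives -11; bid 3 gives -3 > -11. Violating.
Others bid (3, 3, 3, 3): truth gives 0; no alternative beats it.
Others bid (3, 3, 3, 11): truth gives 0; no alternative beats it.
(Checking all 81 profiles: 77 have a profitable deviation, 4 do not.)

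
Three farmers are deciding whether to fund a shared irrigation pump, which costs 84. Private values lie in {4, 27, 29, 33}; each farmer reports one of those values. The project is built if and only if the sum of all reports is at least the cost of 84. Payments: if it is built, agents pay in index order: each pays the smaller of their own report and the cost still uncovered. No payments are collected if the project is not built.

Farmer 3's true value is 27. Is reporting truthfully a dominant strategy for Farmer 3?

Yes

Check each profile of the others' reports and compare truth against every alternative report.
Others report (33, 33): truth gives 9, best alternative gives 9.
Others report (29, 33): truth gives 5, best alternative gives 5.
Others report (33, 29): truth gives 5, best alternative gives 5.
Others report (27, 33): truth gives 3, best alternative gives 3.
Others report (33, 27): truth gives 3, best alternative gives 3.
Others report (29, 29): truth gives 1, best alternative gives 1.
(Remaining 10 profiles checked similarly; truth is weakly best in each.)
In every case the truthful report is at least as good as any alternative, so it is a dominant strategy.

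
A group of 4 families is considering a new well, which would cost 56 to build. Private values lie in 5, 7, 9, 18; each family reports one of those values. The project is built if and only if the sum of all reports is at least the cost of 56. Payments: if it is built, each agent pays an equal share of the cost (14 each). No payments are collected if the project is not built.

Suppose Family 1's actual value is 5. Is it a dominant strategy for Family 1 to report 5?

Yes

Check each profile of the others' reports and compare truth against every alternative report.
Others report (18, 18, 18): truth gives -9, best alternative gives -9.
Others report (5, 5, 5): truth gives 0, best alternative gives 0.
Others report (5, 5, 7): truth gives 0, best alternative gives 0.
Others report (5, 5, 9): truth gives 0, best alternative gives 0.
Others report (5, 5, 18): truth gives 0, best alternative gives 0.
Others report (5, 7, 5): truth gives 0, best alternative gives 0.
(Remaining 58 profiles checked similarly; truth is weakly best in each.)
In every case the truthful report is at least as good as any alternative, so it is a dominant strategy.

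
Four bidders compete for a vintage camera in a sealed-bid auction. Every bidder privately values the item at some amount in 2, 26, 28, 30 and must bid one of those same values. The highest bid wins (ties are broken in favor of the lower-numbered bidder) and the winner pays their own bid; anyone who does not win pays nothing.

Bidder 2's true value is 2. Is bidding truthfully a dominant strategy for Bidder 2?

Yes

Check each profile of the others' bids and compare truth against every alternative bid.
Others bid (2, 2, 2): truth gives 0, best alternative gives -24.
Others bid (2, 2, 26): truth gives 0, best alternative gives -24.
Others bid (2, 26, 2): truth gives 0, best alternative gives -24.
Others bid (2, 26, 26): truth gives 0, best alternative gives -24.
Others bid (2, 2, 28): truth gives 0, best alternative gives 0.
Others bid (2, 2, 30): truth gives 0, best alternative gives 0.
(Remaining 58 profiles checked similarly; truth is weakly best in each.)
In every case the truthful bid is at least as good as any alternative, so it is a dominant strategy.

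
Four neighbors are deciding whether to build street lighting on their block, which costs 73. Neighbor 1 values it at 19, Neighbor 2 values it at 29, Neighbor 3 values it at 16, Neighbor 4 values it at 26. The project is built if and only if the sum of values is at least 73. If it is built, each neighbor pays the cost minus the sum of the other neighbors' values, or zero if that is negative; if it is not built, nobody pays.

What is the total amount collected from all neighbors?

23

Total value 90 ≥ cost 73, so it is built.
Neighbor 1: others sum to 71; max(0, 73 - 71) = 2.
Neighbor 2: others sum to 61; max(0, 73 - 61) = 12.
Neighbor 3: others sum to 74; max(0, 73 - 74) = 0.
Neighbor 4: others sum to 64; max(0, 73 - 64) = 9.
Total collected = 2 + 12 + 0 + 9 = 23.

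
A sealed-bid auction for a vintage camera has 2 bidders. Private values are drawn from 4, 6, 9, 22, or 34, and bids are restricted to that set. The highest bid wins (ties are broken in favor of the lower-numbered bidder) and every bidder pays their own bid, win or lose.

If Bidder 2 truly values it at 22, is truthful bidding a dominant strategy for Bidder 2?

Consider the case where Bidder 1 bids 4.
Truthful bid 22: wins, pays 22, utility 22 - 22 = 0.
Bid 6 instead: wins, pays 6, utility 22 - 6 = 16.
Since 16 > 0, bidding 6 is strictly better here, so truthful bidding is not dominant.

No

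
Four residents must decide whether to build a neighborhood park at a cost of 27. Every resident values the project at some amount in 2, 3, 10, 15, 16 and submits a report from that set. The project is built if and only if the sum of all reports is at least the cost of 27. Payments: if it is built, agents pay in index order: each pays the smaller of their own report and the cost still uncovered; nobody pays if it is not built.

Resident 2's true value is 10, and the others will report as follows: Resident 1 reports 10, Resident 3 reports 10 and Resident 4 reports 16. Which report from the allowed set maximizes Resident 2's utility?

2

Report 2: project built, pays 2, utility 10 - 2 = 8.
Report 3: project built, pays 3, utility 10 - 3 = 7.
Report 10: project built, pays 10, utility 10 - 10 = 0.
Report 15: project built, pays 15, utility 10 - 15 = -5.
Report 16: project built, pays 16, utility 10 - 16 = -6.
The best choice is 2 with utility 8.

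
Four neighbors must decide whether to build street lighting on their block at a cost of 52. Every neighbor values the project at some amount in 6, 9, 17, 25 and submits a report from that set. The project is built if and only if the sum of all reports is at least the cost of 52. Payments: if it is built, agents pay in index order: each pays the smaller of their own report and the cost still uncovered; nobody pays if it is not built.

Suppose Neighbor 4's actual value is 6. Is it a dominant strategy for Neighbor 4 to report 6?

Check each profile of the others' reports and compare truth against every alternative report.
Others report (9, 9, 25): truth gives 0, best alternative gives -3.
Others report (9, 17, 17): truth gives 0, best alternative gives -3.
Others report (9, 25, 9): truth gives 0, best alternative gives -3.
Others report (17, 9, 17): truth gives 0, best alternative gives -3.
Others report (17, 17, 9): truth gives 0, best alternative gives -3.
Others report (25, 9, 9): truth gives 0, best alternative gives -3.
(Remaining 58 profiles checked similarly; truth is weakly best in each.)
In every case the truthful report is at least as good as any alternative, so it is a dominant strategy.

Yes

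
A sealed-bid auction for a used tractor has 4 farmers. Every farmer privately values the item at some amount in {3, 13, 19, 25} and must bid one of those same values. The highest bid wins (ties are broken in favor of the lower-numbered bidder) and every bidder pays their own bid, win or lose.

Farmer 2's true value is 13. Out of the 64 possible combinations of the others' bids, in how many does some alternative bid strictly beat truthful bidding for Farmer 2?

60

Others bid (3, 3, 19): truth gives -13; bid 3 gives -3 > -13. Violating.
Others bid (3, 3, 25): truth gives -13; bid 3 gives -3 > -13. Violating.
Others bid (3, 13, 19): truth gives -13; bid 3 gives -3 > -13. Violating.
Others bid (3, 13, 25): truth gives -13; bid 3 gives -3 > -13. Violating.
Others bid (3, 3, 3): truth gives 0; no alternative beats it.
Others bid (3, 3, 13): truth gives 0; no alternative beats it.
(Checking all 64 profiles: 60 have a profitable deviation, 4 do not.)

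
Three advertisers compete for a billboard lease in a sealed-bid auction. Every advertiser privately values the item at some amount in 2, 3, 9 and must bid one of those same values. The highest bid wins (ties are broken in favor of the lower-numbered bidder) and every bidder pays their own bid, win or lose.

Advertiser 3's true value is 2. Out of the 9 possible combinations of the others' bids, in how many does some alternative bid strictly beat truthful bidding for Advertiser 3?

1

Others bid (2, 2): truth gives -2; bid 3 gives -1 > -2. Violating.
Others bid (2, 3): truth gives -2; no alternative beats it.
Others bid (2, 9): truth gives -2; no alternative beats it.
(Checking all 9 profiles: 1 has a profitable deviation, 8 do not.)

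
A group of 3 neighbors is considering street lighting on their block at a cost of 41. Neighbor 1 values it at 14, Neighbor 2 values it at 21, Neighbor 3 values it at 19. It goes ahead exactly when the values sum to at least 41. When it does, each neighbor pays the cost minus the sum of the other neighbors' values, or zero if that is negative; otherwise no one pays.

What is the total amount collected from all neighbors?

15

Total value 54 ≥ cost 41, so it is built.
Neighbor 1: others sum to 40; max(0, 41 - 40) = 1.
Neighbor 2: others sum to 33; max(0, 41 - 33) = 8.
Neighbor 3: others sum to 35; max(0, 41 - 35) = 6.
Total collected = 1 + 8 + 6 = 15.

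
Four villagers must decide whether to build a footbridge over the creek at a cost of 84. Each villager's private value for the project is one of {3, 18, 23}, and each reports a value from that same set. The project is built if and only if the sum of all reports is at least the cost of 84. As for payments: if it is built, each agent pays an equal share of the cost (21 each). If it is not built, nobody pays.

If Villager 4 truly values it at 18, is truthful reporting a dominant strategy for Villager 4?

No

Consider the case where Villager 1 reports 23, Villager 2 reports 23 and Villager 3 reports 23.
Truthful report 18: project built, pays 21, utility 18 - 21 = -3.
Report 3 instead: project not built, utility 0.
Since 0 > -3, reporting 3 is strictly better here, so truthful reporting is not dominant.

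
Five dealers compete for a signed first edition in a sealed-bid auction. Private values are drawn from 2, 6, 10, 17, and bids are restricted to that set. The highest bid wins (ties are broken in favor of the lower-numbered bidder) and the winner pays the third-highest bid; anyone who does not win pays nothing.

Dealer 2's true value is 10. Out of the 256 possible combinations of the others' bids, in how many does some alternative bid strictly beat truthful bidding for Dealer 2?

Others bid (2, 2, 2, 17): truth gives 0; bid 17 gives 8 > 0. Violating.
Others bid (2, 2, 6, 17): truth gives 0; bid 17 gives 4 > 0. Violating.
Others bid (2, 2, 17, 2): truth gives 0; bid 17 gives 8 > 0. Violating.
Others bid (2, 2, 17, 6): truth gives 0; bid 17 gives 4 > 0. Violating.
Others bid (2, 2, 2, 2): truth gives 8; no alternative beats it.
Others bid (2, 2, 2, 6): truth gives 8; no alternative beats it.
(Checking all 256 profiles: 32 have a profitable deviation, 224 do not.)

32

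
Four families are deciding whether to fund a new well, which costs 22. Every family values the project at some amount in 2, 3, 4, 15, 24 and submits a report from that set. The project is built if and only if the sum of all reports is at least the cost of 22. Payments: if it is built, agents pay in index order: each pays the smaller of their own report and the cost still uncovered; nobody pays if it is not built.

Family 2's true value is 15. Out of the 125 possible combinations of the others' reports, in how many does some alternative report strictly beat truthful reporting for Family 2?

73

Others report (2, 2, 15): truth gives 0; report 3 gives 12 > 0. Violating.
Others report (2, 2, 24): truth gives 0; report 2 gives 13 > 0. Violating.
Others report (2, 3, 15): truth gives 0; report 2 gives 13 > 0. Violating.
Others report (2, 3, 24): truth gives 0; report 2 gives 13 > 0. Violating.
Others report (2, 2, 2): truth gives 0; no alternative beats it.
Others report (2, 2, 3): truth gives 0; no alternative beats it.
(Checking all 125 profiles: 73 have a profitable deviation, 52 do not.)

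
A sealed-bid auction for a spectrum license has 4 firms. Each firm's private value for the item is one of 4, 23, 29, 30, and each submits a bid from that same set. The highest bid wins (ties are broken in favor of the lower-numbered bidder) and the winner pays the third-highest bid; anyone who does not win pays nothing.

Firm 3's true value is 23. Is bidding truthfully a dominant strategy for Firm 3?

No

Consider the case where Firm 1 bids 4, Firm 2 bids 4 and Firm 4 bids 29.
Truthful bid 23: loses, pays 0, utility 0.
Bid 29 instead: wins, pays 4, utility 23 - 4 = 19.
Since 19 > 0, bidding 29 is strictly better here, so truthful bidding is not dominant.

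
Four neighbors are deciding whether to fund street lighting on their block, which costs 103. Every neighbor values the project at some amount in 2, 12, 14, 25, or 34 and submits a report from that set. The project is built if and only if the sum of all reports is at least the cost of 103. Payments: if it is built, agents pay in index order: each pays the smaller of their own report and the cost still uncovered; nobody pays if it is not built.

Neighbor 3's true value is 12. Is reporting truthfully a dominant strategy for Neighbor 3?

No

Consider the case where Neighbor 1 reports 34, Neighbor 2 reports 34 and Neighbor 4 reports 34.
Truthful report 12: project built, pays 12, utility 12 - 12 = 0.
Report 2 instead: project built, pays 2, utility 12 - 2 = 10.
Since 10 > 0, reporting 2 is strictly better here, so truthful reporting is not dominant.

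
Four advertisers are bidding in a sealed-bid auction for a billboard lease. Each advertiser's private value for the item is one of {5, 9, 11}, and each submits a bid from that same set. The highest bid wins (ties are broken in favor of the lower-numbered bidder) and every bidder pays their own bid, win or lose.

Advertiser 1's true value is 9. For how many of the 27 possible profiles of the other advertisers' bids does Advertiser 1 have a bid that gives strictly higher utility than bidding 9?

Others bid (5, 5, 5): truth gives 0; bid 5 gives 4 > 0. Violating.
Others bid (5, 5, 11): truth gives -9; bid 11 gives -2 > -9. Violating.
Others bid (5, 9, 11): truth gives -9; bid 11 gives -2 > -9. Violating.
Others bid (5, 11, 5): truth gives -9; bid 11 gives -2 > -9. Violating.
Others bid (5, 5, 9): truth gives 0; no alternative beats it.
Others bid (5, 9, 5): truth gives 0; no alternative beats it.
(Checking all 27 profiles: 20 have a profitable deviation, 7 do not.)

20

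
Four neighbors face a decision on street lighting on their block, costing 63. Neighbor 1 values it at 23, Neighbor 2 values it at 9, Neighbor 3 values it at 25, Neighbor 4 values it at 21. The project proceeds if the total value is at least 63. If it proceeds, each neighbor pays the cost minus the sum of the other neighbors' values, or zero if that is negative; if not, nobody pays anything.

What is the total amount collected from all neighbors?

24

Total value 78 ≥ cost 63, so it is built.
Neighbor 1: others sum to 55; max(0, 63 - 55) = 8.
Neighbor 2: others sum to 69; max(0, 63 - 69) = 0.
Neighbor 3: others sum to 53; max(0, 63 - 53) = 10.
Neighbor 4: others sum to 57; max(0, 63 - 57) = 6.
Total collected = 8 + 0 + 10 + 6 = 24.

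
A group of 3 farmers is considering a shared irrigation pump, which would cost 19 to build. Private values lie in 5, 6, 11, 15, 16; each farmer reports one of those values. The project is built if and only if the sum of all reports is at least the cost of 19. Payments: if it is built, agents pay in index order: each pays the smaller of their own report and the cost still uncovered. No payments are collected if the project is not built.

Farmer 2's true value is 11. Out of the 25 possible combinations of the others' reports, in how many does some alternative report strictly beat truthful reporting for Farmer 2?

11

Others report (5, 11): truth gives 0; report 5 gives 6 > 0. Violating.
Others report (5, 15): truth gives 0; report 5 gives 6 > 0. Violating.
Others report (5, 16): truth gives 0; report 5 gives 6 > 0. Violating.
Others report (6, 11): truth gives 0; report 5 gives 6 > 0. Violating.
Others report (5, 5): truth gives 0; no alternative beats it.
Others report (5, 6): truth gives 0; no alternative beats it.
(Checking all 25 profiles: 11 have a profitable deviation, 14 do not.)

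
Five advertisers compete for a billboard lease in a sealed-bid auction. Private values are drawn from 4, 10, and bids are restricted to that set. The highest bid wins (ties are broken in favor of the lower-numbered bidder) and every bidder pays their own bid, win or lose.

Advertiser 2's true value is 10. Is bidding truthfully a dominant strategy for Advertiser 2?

No

Consider the case where Advertiser 1 bids 10, Advertiser 3 bids 4, Advertiser 4 bids 4 and Advertiser 5 bids 4.
Truthful bid 10: loses but pays 10, utility -10.
Bid 4 instead: loses but pays 4, utility -4.
Since -4 > -10, bidding 4 is strictly better here, so truthful bidding is not dominant.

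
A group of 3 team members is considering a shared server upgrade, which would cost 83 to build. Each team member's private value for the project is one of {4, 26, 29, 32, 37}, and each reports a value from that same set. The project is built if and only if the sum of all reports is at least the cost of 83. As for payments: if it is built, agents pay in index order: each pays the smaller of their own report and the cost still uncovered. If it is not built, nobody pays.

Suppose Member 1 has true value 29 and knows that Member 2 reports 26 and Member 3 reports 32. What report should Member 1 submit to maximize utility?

26

Report 4: project not built, utility 0.
Report 26: project built, pays 26, utility 29 - 26 = 3.
Report 29: project built, pays 29, utility 29 - 29 = 0.
Report 32: project built, pays 32, utility 29 - 32 = -3.
Report 37: project built, pays 37, utility 29 - 37 = -8.
The best choice is 26 with utility 3.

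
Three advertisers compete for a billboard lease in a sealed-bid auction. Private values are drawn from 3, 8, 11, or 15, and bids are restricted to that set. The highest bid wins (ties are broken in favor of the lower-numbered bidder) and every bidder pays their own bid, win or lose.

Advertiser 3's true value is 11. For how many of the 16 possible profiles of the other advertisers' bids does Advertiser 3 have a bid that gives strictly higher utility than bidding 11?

Others bid (3, 3): truth gives 0; bid 8 gives 3 > 0. Violating.
Others bid (3, 11): truth gives -11; bid 3 gives -3 > -11. Violating.
Others bid (3, 15): truth gives -11; bid 3 gives -3 > -11. Violating.
Others bid (8, 11): truth gives -11; bid 3 gives -3 > -11. Violating.
Others bid (3, 8): truth gives 0; no alternative beats it.
Others bid (8, 3): truth gives 0; no alternative beats it.
(Checking all 16 profiles: 13 have a profitable deviation, 3 do not.)

13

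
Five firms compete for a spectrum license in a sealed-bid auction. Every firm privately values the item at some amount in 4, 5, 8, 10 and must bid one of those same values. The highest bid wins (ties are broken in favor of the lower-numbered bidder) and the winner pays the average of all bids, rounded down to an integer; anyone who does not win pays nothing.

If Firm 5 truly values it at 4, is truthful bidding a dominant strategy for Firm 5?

Check each profile of the others' bids and compare truth against every alternative bid.
Others bid (4, 4, 4, 4): truth gives 0, best alternative gives 0.
Others bid (4, 4, 4, 5): truth gives 0, best alternative gives 0.
Others bid (4, 4, 4, 8): truth gives 0, best alternative gives 0.
Others bid (4, 4, 4, 10): truth gives 0, best alternative gives 0.
Others bid (4, 4, 5, 4): truth gives 0, best alternative gives 0.
Others bid (4, 4, 5, 5): truth gives 0, best alternative gives 0.
(Remaining 250 profiles checked similarly; truth is weakly best in each.)
In every case the truthful bid is at least as good as any alternative, so it is a dominant strategy.

Yes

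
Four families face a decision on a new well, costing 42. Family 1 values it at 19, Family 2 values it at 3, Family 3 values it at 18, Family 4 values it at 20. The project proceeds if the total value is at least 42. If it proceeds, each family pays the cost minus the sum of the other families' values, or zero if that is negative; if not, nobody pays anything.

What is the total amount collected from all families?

3

Total value 60 ≥ cost 42, so it is built.
Family 1: others sum to 41; max(0, 42 - 41) = 1.
Family 2: others sum to 57; max(0, 42 - 57) = 0.
Family 3: others sum to 42; max(0, 42 - 42) = 0.
Family 4: others sum to 40; max(0, 42 - 40) = 2.
Total collected = 1 + 0 + 0 + 2 = 3.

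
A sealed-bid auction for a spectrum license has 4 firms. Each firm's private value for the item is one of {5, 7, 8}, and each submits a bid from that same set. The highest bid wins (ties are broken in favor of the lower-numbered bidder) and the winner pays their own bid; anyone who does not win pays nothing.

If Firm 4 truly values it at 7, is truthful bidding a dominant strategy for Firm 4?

Yes

Check each profile of the others' bids and compare truth against every alternative bid.
Others bid (5, 5, 5): truth gives 0, best alternative gives 0.
Others bid (5, 5, 7): truth gives 0, best alternative gives 0.
Others bid (5, 5, 8): truth gives 0, best alternative gives 0.
Others bid (5, 7, 5): truth gives 0, best alternative gives 0.
Others bid (5, 7, 7): truth gives 0, best alternative gives 0.
Others bid (5, 7, 8): truth gives 0, best alternative gives 0.
(Remaining 21 profiles checked similarly; truth is weakly best in each.)
In every case the truthful bid is at least as good as any alternative, so it is a dominant strategy.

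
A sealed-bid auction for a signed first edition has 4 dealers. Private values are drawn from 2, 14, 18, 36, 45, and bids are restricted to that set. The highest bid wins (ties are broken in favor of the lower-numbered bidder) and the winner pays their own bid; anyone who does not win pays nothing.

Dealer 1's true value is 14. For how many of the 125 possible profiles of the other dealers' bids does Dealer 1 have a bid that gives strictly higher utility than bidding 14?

1

Others bid (2, 2, 2): truth gives 0; bid 2 gives 12 > 0. Violating.
Others bid (2, 2, 14): truth gives 0; no alternative beats it.
Others bid (2, 2, 18): truth gives 0; no alternative beats it.
(Checking all 125 profiles: 1 has a profitable deviation, 124 do not.)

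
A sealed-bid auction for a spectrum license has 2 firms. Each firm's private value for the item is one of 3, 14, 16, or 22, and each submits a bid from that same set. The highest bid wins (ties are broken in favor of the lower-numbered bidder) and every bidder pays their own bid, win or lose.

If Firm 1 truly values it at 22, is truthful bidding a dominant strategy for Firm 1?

No

Consider the case where Firm 2 bids 3.
Truthful bid 22: wins, pays 22, utility 22 - 22 = 0.
Bid 3 instead: wins, pays 3, utility 22 - 3 = 19.
Since 19 > 0, bidding 3 is strictly better here, so truthful bidding is not dominant.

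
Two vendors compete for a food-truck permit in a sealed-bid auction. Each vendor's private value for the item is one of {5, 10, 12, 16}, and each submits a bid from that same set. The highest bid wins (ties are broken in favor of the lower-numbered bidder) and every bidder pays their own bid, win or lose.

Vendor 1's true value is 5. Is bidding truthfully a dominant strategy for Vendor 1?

Yes

Check each profile of the others' bids and compare truth against every alternative bid.
Others bid (5): truth gives 0, best alternative gives -5.
Others bid (16): truth gives -5, best alternative gives -10.
Others bid (12): truth gives -5, best alternative gives -7.
Others bid (10): truth gives -5, best alternative gives -5.
In every case the truthful bid is at least as good as any alternative, so it is a dominant strategy.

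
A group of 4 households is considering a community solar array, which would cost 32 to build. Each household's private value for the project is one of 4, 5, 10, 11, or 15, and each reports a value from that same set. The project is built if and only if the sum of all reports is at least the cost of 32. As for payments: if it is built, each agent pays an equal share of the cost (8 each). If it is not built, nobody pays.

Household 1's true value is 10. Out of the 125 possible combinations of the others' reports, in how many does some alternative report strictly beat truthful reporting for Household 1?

Others report (4, 4, 10): truth gives 0; report 15 gives 2 > 0. Violating.
Others report (4, 4, 11): truth gives 0; report 15 gives 2 > 0. Violating.
Others report (4, 5, 10): truth gives 0; report 15 gives 2 > 0. Violating.
Others report (4, 5, 11): truth gives 0; report 15 gives 2 > 0. Violating.
Others report (4, 4, 4): truth gives 0; no alternative beats it.
Others report (4, 4, 5): truth gives 0; no alternative beats it.
(Checking all 125 profiles: 24 have a profitable deviation, 101 do not.)

24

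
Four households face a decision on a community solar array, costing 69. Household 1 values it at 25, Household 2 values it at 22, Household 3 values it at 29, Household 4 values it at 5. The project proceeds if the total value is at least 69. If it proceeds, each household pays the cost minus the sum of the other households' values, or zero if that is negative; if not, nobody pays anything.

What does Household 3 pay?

17

Total value 81 ≥ cost 69, so the project is built.
The other households' values sum to 52.
Cost minus that sum is 69 - 52 = 17.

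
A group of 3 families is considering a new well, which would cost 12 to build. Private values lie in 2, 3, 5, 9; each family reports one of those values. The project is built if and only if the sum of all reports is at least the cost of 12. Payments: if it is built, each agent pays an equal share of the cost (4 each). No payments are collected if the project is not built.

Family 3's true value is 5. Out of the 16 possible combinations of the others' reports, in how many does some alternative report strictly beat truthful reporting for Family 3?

4

Others report (2, 2): truth gives 0; report 9 gives 1 > 0. Violating.
Others report (2, 3): truth gives 0; report 9 gives 1 > 0. Violating.
Others report (3, 2): truth gives 0; report 9 gives 1 > 0. Violating.
Others report (3, 3): truth gives 0; report 9 gives 1 > 0. Violating.
Others report (2, 5): truth gives 1; no alternative beats it.
Others report (2, 9): truth gives 1; no alternative beats it.
(Checking all 16 profiles: 4 have a profitable deviation, 12 do not.)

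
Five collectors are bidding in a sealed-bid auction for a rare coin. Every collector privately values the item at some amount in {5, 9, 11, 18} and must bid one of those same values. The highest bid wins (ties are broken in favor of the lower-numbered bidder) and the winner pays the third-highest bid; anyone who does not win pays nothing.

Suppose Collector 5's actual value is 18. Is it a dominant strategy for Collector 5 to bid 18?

Check each profile of the others' bids and compare truth against every alternative bid.
Others bid (5, 5, 5, 11): truth gives 13, best alternative gives 0.
Others bid (5, 5, 11, 5): truth gives 13, best alternative gives 0.
Others bid (5, 11, 5, 5): truth gives 13, best alternative gives 0.
Others bid (11, 5, 5, 5): truth gives 13, best alternative gives 0.
Others bid (5, 5, 9, 11): truth gives 9, best alternative gives 0.
Others bid (5, 5, 11, 9): truth gives 9, best alternative gives 0.
(Remaining 250 profiles checked similarly; truth is weakly best in each.)
In every case the truthful bid is at least as good as any alternative, so it is a dominant strategy.

Yes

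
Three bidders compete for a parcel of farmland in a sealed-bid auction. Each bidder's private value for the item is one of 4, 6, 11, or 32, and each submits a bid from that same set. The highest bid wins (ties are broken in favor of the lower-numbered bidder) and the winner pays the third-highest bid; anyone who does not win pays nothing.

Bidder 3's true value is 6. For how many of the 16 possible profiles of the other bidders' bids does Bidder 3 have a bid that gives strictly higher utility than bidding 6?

Others bid (4, 6): truth gives 0; bid 11 gives 2 > 0. Violating.
Others bid (4, 11): truth gives 0; bid 32 gives 2 > 0. Violating.
Others bid (6, 4): truth gives 0; bid 11 gives 2 > 0. Violating.
Others bid (11, 4): truth gives 0; bid 32 gives 2 > 0. Violating.
Others bid (4, 4): truth gives 2; no alternative beats it.
Others bid (4, 32): truth gives 0; no alternative beats it.
(Checking all 16 profiles: 4 have a profitable deviation, 12 do not.)

4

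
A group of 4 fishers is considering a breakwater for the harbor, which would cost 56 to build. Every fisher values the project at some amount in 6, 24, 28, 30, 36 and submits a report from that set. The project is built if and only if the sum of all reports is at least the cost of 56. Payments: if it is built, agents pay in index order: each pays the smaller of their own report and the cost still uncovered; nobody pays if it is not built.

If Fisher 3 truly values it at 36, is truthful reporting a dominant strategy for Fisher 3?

Consider the case where Fisher 1 reports 6, Fisher 2 reports 6 and Fisher 4 reports 24.
Truthful report 36: project built, pays 36, utility 36 - 36 = 0.
Report 24 instead: project built, pays 24, utility 36 - 24 = 12.
Since 12 > 0, reporting 24 is strictly better here, so truthful reporting is not dominant.

No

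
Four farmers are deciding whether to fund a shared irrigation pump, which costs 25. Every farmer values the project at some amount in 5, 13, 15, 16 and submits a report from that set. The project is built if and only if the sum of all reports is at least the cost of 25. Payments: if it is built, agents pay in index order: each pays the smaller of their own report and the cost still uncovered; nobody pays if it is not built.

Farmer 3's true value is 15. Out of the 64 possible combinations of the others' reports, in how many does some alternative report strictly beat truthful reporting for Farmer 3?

Others report (5, 5, 5): truth gives 0; report 13 gives 2 > 0. Violating.
Others report (5, 5, 13): truth gives 0; report 5 gives 10 > 0. Violating.
Others report (5, 5, 15): truth gives 0; report 5 gives 10 > 0. Violating.
Others report (5, 5, 16): truth gives 0; report 5 gives 10 > 0. Violating.
Others report (5, 15, 5): truth gives 10; no alternative beats it.
Others report (5, 15, 13): truth gives 10; no alternative beats it.
(Checking all 64 profiles: 12 have a profitable deviation, 52 do not.)

12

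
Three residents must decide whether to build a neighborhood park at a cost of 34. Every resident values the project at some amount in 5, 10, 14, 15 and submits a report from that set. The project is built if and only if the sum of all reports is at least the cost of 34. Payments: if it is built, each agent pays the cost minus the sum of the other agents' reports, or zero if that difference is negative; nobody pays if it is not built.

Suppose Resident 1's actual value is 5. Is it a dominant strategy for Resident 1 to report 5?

Check each profile of the others' reports and compare truth against every alternative report.
Others report (10, 14): truth gives 0, best alternative gives -5.
Others report (14, 10): truth gives 0, best alternative gives -5.
Others report (10, 15): truth gives 0, best alternative gives -4.
Others report (15, 10): truth gives 0, best alternative gives -4.
Others report (14, 14): truth gives 0, best alternative gives -1.
Others report (15, 15): truth gives 1, best alternative gives 1.
(Remaining 10 profiles checked similarly; truth is weakly best in each.)
In every case the truthful report is at least as good as any alternative, so it is a dominant strategy.

Yes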